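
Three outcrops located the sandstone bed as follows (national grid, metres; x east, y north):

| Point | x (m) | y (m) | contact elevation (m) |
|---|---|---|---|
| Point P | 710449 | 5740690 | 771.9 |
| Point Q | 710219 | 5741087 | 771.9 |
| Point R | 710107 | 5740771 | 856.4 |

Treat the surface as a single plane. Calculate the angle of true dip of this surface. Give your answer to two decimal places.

18.31°

Two edge vectors: Point P→Point Q = (-230, 397, 0), Point P→Point R = (-342, 81, 84.5).
Normal n = (Point P→Point Q) × (Point P→Point R) = (33546.5, 19435, 117144).
So ∂z/∂x = −n_x/n_z = −0.28637 and ∂z/∂y = −n_y/n_z = −0.16591.
Gradient magnitude |∇z| = √(a² + b²) = √(0.08201 + 0.02753) = 0.33096.
True dip = arctan(0.33096) = 18.31°, dipping toward ENE (azimuth ≈ 060°).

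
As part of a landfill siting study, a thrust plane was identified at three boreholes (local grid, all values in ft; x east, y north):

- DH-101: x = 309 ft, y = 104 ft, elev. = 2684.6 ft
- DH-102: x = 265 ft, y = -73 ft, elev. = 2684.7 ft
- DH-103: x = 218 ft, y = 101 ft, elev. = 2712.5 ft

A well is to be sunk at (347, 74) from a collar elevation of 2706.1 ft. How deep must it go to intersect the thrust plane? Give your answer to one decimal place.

Two edge vectors: DH-101→DH-102 = (-44, -177, 0.1), DH-101→DH-103 = (-91, -3, 27.9).
Normal n = (DH-101→DH-102) × (DH-101→DH-103) = (-4938, 1218.5, -15975).
So ∂z/∂x = −n_x/n_z = −0.30911 and ∂z/∂y = −n_y/n_z = 0.07628.
Intercept c from DH-101: 2684.6 + 95.51 − 7.93 = 2772.18.
At (347, 74): z_contact = −107.26 + 5.64 + 2772.18 = 2670.57 ft.
Depth below ground = 2706.1 − 2670.57 = 35.5 ft.

35.5 ft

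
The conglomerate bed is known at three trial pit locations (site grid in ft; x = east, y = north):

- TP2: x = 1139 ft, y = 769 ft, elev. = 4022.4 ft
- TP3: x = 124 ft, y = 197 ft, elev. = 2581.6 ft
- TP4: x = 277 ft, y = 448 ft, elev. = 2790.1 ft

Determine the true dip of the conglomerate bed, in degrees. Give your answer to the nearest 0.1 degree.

55.4°

Let the plane be z = a·x + b·y + c.
TP3−TP2: −1015a − 572b = −1440.8;  TP4−TP2: −862a − 321b = −1232.3.
Solving gives a = 1.44921, b = −0.05271.
Gradient magnitude |∇z| = √(a² + b²) = √(2.10021 + 0.00278) = 1.45017.
True dip = arctan(1.45017) = 55.4°, dipping toward W (azimuth ≈ 272°).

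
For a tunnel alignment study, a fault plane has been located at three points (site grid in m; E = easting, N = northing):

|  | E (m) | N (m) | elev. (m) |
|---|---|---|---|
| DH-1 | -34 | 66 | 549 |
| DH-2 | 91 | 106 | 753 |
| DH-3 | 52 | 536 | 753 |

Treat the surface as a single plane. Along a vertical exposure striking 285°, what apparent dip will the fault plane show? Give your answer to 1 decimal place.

Two edge vectors: DH-1→DH-2 = (125, 40, 204), DH-1→DH-3 = (86, 470, 204).
Normal n = (DH-1→DH-2) × (DH-1→DH-3) = (-87720, -7956, 55310).
So ∂z/∂E = −n_x/n_z = 1.58597 and ∂z/∂N = −n_y/n_z = 0.14384.
Unit vector along 285° is (sin 285°, cos 285°) = (-0.9659, 0.2588).
Slope in that direction = a·(-0.9659) + b·(0.2588) = −1.49470.
Apparent dip = arctan|1.49470| = 56.2° (true dip is 57.9°, so apparent ≤ true as expected).

56.2°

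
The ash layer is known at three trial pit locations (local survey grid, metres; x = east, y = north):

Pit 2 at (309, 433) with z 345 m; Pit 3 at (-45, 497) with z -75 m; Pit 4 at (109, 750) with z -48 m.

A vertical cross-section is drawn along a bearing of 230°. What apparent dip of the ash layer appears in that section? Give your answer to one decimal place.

Let the plane be z = a·x + b·y + c.
Pit 3−Pit 2: −354a + 64b = −420;  Pit 4−Pit 2: −200a + 317b = −393.
Solving gives a = 1.08620, b = −0.55445.
Unit vector along 230° is (sin 230°, cos 230°) = (-0.7660, -0.6428).
Slope in that direction = a·(-0.7660) + b·(-0.6428) = −0.47569.
Apparent dip = arctan|0.47569| = 25.4° (true dip is 50.6°, so apparent ≤ true as expected).

25.4°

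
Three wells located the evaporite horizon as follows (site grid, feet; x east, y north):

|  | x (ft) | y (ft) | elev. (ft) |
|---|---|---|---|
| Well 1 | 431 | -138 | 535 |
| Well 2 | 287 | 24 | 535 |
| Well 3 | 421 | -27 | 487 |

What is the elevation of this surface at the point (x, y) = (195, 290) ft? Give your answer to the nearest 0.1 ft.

Two edge vectors: Well 1→Well 2 = (-144, 162, 0), Well 1→Well 3 = (-10, 111, -48).
Normal n = (Well 1→Well 2) × (Well 1→Well 3) = (-7776, -6912, -14364).
So ∂z/∂x = −n_x/n_z = −0.54135 and ∂z/∂y = −n_y/n_z = −0.48120.
Intercept c from Well 1: 535 + 233.32 − 66.41 = 701.92.
At (195, 290): z = −105.6 − 139.5 + 701.92 = 456.8 ft.

456.8 ft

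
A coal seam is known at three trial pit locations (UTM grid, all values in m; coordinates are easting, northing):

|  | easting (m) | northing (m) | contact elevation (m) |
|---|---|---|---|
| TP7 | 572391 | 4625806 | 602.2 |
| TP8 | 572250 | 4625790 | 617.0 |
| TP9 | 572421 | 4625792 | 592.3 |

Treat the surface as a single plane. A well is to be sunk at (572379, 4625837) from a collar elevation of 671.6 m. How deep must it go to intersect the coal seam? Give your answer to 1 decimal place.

Two edge vectors: TP7→TP8 = (-141, -16, 14.8), TP7→TP9 = (30, -14, -9.9).
Normal n = (TP7→TP8) × (TP7→TP9) = (365.6, -951.9, 2454).
So ∂z/∂easting = −n_x/n_z = −0.148981255 and ∂z/∂northing = −n_y/n_z = 0.387897311.
Intercept c from TP7: 602.2 + 85275.53 − 1794337.71 = −1708459.98.
At (572379, 4625837): z_contact = −85273.74 + 1794349.73 − 1708459.98 = 616.01 m.
Depth below ground = 671.6 − 616.01 = 55.6 m.

55.6 m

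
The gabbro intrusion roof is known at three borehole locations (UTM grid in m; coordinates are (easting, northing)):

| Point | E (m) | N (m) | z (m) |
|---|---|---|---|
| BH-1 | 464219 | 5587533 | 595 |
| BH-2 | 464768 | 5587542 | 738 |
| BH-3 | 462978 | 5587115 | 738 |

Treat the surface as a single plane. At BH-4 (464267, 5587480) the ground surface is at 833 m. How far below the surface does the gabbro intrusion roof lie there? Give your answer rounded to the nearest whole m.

162 m

Let the plane be z = a·E + b·N + c.
BH-2−BH-1: 549a + 9b = 143;  BH-3−BH-1: −1241a − 418b = 143.
Solving gives a = 0.27969475, b = −1.17249087.
Then c = 595 − a·464219 − b·5587533 = 6422086.83.
At (464267, 5587480): z_contact = 129853.0 − 6551269.3 + 6422086.83 = 670.6 m.
Depth below ground = 833 − 670.6 = 162 m.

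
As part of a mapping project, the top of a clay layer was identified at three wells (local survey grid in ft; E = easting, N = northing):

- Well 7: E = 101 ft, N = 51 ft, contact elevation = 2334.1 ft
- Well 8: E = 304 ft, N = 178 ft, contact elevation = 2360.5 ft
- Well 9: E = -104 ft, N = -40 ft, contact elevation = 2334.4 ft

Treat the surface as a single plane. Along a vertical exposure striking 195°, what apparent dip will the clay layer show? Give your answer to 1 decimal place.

Two edge vectors: Well 7→Well 8 = (203, 127, 26.4), Well 7→Well 9 = (-205, -91, 0.3).
Normal n = (Well 7→Well 8) × (Well 7→Well 9) = (2440.5, -5472.9, 7562).
So ∂z/∂E = −n_x/n_z = −0.32273 and ∂z/∂N = −n_y/n_z = 0.72374.
Unit vector along 195° is (sin 195°, cos 195°) = (-0.2588, -0.9659).
Slope in that direction = a·(-0.2588) + b·(-0.9659) = −0.61555.
Apparent dip = arctan|0.61555| = 31.6° (true dip is 38.4°, so apparent ≤ true as expected).

31.6°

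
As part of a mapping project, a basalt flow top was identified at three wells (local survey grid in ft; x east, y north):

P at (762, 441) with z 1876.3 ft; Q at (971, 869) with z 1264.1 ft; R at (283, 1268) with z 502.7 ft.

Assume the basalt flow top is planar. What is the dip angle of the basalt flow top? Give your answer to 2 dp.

Let the plane be z = a·x + b·y + c.
Q−P: 209a + 428b = −612.2;  R−P: −479a + 827b = −1373.6.
Solving gives a = 0.21599, b = −1.53584.
Gradient magnitude |∇z| = √(a² + b²) = √(0.04665 + 2.35882) = 1.55096.
True dip = arctan(1.55096) = 57.19°, dipping toward N (azimuth ≈ 352°).

57.19°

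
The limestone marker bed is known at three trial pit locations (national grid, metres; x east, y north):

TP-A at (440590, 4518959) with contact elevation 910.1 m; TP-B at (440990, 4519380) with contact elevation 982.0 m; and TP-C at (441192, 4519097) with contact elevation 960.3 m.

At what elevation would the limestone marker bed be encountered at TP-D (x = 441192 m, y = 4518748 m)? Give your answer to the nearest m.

919 m

Let the plane be z = a·x + b·y + c.
TP-B−TP-A: 400a + 421b = 71.9;  TP-C−TP-A: 602a + 138b = 50.2.
Solving gives a = 0.05655714, b = 0.11704785.
Then c = 910.1 − a·440590 − b·4518959 = −552942.85.
At (441192, 4518748): z = 24952.6 + 528909.7 − 552942.85 = 919.5 m.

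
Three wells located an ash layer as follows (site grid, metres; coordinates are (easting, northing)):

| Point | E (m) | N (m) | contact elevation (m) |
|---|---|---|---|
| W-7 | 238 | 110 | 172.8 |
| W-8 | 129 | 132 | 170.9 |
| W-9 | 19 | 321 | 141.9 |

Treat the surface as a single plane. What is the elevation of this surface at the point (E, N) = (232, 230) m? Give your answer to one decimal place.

153.4 m

Two edge vectors: W-7→W-8 = (-109, 22, -1.9), W-7→W-9 = (-219, 211, -30.9).
Normal n = (W-7→W-8) × (W-7→W-9) = (-278.9, -2952, -18181).
So ∂z/∂E = −n_x/n_z = −0.01534 and ∂z/∂N = −n_y/n_z = −0.16237.
Intercept c from W-7: 172.8 + 3.65 + 17.86 = 194.31.
At (232, 230): z = −3.6 − 37.3 + 194.31 = 153.4 m.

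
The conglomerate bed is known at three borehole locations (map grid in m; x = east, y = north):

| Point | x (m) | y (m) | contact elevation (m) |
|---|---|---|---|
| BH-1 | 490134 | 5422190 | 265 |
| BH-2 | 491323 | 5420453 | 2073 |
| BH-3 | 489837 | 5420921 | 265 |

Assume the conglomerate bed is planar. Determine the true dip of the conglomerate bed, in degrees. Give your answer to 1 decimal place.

Two edge vectors: BH-1→BH-2 = (1189, -1737, 1808), BH-1→BH-3 = (-297, -1269, 0).
Normal n = (BH-1→BH-2) × (BH-1→BH-3) = (2294352, -536976, -2024730).
So ∂z/∂x = −n_x/n_z = 1.13316 and ∂z/∂y = −n_y/n_z = −0.26521.
Gradient magnitude |∇z| = √(a² + b²) = √(1.28406 + 0.07034) = 1.16379.
True dip = arctan(1.16379) = 49.3°, dipping toward WNW (azimuth ≈ 283°).

49.3°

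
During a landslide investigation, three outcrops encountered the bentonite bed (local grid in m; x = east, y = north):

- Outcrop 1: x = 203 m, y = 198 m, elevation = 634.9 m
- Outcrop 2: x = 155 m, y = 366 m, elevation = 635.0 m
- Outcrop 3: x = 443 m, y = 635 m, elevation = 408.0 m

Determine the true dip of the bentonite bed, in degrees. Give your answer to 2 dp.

Let the plane be z = a·x + b·y + c.
Outcrop 2−Outcrop 1: −48a + 168b = 0.1;  Outcrop 3−Outcrop 1: 240a + 437b = −226.9.
Solving gives a = −0.62260, b = −0.17729.
Gradient magnitude |∇z| = √(a² + b²) = √(0.38763 + 0.03143) = 0.64735.
True dip = arctan(0.64735) = 32.92°, dipping toward ENE (azimuth ≈ 074°).

32.92°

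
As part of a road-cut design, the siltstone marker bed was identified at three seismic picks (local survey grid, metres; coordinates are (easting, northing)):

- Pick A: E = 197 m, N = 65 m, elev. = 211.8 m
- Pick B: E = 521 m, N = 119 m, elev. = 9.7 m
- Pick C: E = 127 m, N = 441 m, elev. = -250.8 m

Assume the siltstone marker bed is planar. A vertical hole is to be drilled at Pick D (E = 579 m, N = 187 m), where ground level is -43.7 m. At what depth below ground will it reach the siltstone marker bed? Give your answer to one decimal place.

Let the plane be z = a·E + b·N + c.
Pick B−Pick A: 324a + 54b = −202.1;  Pick C−Pick A: −70a + 376b = −462.6.
Solving gives a = −0.40611, b = −1.30592.
Then c = 211.8 − a·197 − b·65 = 376.69.
At (579, 187): z_contact = −235.14 − 244.21 + 376.69 = -102.66 m.
Depth below ground = -43.7 − (-102.66) = 59.0 m.

59.0 m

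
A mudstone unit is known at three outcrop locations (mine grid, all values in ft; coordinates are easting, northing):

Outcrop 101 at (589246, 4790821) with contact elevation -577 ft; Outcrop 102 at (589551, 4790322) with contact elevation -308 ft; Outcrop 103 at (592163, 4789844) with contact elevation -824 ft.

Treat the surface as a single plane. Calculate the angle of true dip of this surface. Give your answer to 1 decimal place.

Let the plane be z = a·easting + b·northing + c.
Outcrop 102−Outcrop 101: 305a − 499b = 269;  Outcrop 103−Outcrop 101: 2917a − 977b = −247.
Solving gives a = −0.33351, b = −0.74292.
Gradient magnitude |∇z| = √(a² + b²) = √(0.11123 + 0.55194) = 0.81435.
True dip = arctan(0.81435) = 39.2°, dipping toward NNE (azimuth ≈ 024°).

39.2°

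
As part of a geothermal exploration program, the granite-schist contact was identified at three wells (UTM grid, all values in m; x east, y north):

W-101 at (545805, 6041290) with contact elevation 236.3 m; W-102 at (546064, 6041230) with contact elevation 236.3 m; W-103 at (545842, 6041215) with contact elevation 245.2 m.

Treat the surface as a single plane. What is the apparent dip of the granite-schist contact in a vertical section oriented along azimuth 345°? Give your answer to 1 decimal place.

Two edge vectors: W-101→W-102 = (259, -60, 0), W-101→W-103 = (37, -75, 8.9).
Normal n = (W-101→W-102) × (W-101→W-103) = (-534, -2305.1, -17205).
So ∂z/∂x = −n_x/n_z = −0.03104 and ∂z/∂y = −n_y/n_z = −0.13398.
Unit vector along 345° is (sin 345°, cos 345°) = (-0.2588, 0.9659).
Slope in that direction = a·(-0.2588) + b·(0.9659) = −0.12138.
Apparent dip = arctan|0.12138| = 6.9° (true dip is 7.8°, so apparent ≤ true as expected).

6.9°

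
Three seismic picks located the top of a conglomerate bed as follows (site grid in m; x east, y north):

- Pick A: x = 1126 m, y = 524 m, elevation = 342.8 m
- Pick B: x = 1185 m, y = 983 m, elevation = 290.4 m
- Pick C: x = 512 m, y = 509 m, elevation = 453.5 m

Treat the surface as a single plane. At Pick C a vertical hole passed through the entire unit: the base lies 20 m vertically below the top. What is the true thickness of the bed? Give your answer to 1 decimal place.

19.6 m

Two edge vectors: Pick A→Pick B = (59, 459, -52.4), Pick A→Pick C = (-614, -15, 110.7).
Normal n = (Pick A→Pick B) × (Pick A→Pick C) = (50025.3, 25642.3, 280941).
So ∂z/∂x = −n_x/n_z = −0.17806 and ∂z/∂y = −n_y/n_z = −0.09127.
|∇z| = √(a²+b²) = 0.20009, so dip δ = arctan(0.20009) = 11.32°.
True thickness = vertical thickness × cos δ = 20 × cos 11.32° = 19.6 m.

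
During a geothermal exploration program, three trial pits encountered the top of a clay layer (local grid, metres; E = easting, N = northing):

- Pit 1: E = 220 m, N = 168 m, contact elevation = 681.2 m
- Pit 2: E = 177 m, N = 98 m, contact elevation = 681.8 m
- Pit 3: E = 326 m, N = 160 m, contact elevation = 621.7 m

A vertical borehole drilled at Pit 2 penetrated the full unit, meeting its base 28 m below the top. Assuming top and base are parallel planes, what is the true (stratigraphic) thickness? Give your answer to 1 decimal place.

Let the plane be z = a·E + b·N + c.
Pit 2−Pit 1: −43a − 70b = 0.6;  Pit 3−Pit 1: 106a − 8b = −59.5.
Solving gives a = −0.53707, b = 0.32134.
|∇z| = √(a²+b²) = 0.62586, so dip δ = arctan(0.62586) = 32.04°.
True thickness = vertical thickness × cos δ = 28 × cos 32.04° = 23.7 m.

23.7 m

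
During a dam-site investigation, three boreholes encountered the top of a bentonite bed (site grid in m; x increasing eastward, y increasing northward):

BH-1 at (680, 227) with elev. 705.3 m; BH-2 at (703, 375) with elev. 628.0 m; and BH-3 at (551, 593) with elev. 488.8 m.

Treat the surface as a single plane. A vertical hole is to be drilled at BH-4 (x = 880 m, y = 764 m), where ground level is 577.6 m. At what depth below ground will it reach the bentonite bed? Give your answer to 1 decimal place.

Let the plane be z = a·x + b·y + c.
BH-2−BH-1: 23a + 148b = −77.3;  BH-3−BH-1: −129a + 366b = −216.5.
Solving gives a = 0.13632, b = −0.54348.
Then c = 705.3 − a·680 − b·227 = 735.97.
At (880, 764): z_contact = 119.96 − 415.22 + 735.97 = 440.71 m.
Depth below ground = 577.6 − 440.71 = 136.9 m.

136.9 m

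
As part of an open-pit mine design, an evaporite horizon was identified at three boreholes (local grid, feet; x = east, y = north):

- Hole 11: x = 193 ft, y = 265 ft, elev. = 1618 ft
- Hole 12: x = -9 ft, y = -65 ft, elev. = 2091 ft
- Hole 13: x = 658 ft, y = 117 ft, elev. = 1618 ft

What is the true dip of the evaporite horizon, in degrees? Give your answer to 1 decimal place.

51.5°

Let the plane be z = a·x + b·y + c.
Hole 12−Hole 11: −202a − 330b = 473;  Hole 13−Hole 11: 465a − 148b = 0.
Solving gives a = −0.38181, b = −1.19962.
Gradient magnitude |∇z| = √(a² + b²) = √(0.14578 + 1.43908) = 1.25891.
True dip = arctan(1.25891) = 51.5°, dipping toward NNE (azimuth ≈ 018°).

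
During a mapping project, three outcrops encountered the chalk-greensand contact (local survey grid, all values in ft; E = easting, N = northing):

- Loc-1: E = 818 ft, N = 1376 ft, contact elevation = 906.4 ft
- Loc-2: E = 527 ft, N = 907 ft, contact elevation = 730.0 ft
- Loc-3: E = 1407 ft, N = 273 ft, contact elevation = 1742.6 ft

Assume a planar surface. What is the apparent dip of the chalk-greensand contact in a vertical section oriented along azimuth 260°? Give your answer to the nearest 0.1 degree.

Two edge vectors: Loc-1→Loc-2 = (-291, -469, -176.4), Loc-1→Loc-3 = (589, -1103, 836.2).
Normal n = (Loc-1→Loc-2) × (Loc-1→Loc-3) = (-586747, 139434.6, 597214).
So ∂z/∂E = −n_x/n_z = 0.98247 and ∂z/∂N = −n_y/n_z = −0.23348.
Unit vector along 260° is (sin 260°, cos 260°) = (-0.9848, -0.1736).
Slope in that direction = a·(-0.9848) + b·(-0.1736) = −0.92701.
Apparent dip = arctan|0.92701| = 42.8° (true dip is 45.3°, so apparent ≤ true as expected).

42.8°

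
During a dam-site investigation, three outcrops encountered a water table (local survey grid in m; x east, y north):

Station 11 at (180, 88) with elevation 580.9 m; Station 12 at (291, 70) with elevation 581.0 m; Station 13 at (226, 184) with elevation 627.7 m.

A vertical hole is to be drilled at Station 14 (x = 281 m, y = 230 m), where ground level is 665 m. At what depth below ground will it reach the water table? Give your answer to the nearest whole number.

12 m

Two edge vectors: Station 11→Station 12 = (111, -18, 0.1), Station 11→Station 13 = (46, 96, 46.8).
Normal n = (Station 11→Station 12) × (Station 11→Station 13) = (-852, -5190.2, 11484).
So ∂z/∂x = −n_x/n_z = 0.07419 and ∂z/∂y = −n_y/n_z = 0.45195.
Intercept c from Station 11: 580.9 − 13.35 − 39.77 = 527.77.
At (281, 230): z_contact = 20.8 + 103.9 + 527.77 = 652.6 m.
Depth below ground = 665 − 652.6 = 12 m.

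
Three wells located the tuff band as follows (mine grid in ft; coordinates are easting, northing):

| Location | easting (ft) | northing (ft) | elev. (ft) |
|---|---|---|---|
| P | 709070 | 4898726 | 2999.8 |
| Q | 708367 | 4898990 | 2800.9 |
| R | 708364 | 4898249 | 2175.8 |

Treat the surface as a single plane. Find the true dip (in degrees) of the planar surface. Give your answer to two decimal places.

45.92°

Two edge vectors: P→Q = (-703, 264, -198.9), P→R = (-706, -477, -824).
Normal n = (P→Q) × (P→R) = (-312411.3, -438848.6, 521715).
So ∂z/∂easting = −n_x/n_z = 0.59882 and ∂z/∂northing = −n_y/n_z = 0.84117.
Gradient magnitude |∇z| = √(a² + b²) = √(0.35858 + 0.70756) = 1.03254.
True dip = arctan(1.03254) = 45.92°, dipping toward SW (azimuth ≈ 215°).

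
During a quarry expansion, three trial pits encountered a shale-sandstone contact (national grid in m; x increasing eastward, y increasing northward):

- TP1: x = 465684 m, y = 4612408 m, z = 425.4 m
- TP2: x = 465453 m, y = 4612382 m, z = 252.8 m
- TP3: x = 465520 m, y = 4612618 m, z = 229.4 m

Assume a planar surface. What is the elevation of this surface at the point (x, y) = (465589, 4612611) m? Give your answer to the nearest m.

Two edge vectors: TP1→TP2 = (-231, -26, -172.6), TP1→TP3 = (-164, 210, -196).
Normal n = (TP1→TP2) × (TP1→TP3) = (41342, -16969.6, -52774).
So ∂z/∂x = −n_x/n_z = 0.78337818 and ∂z/∂y = −n_y/n_z = −0.32155228.
Intercept c from TP1: 425.4 − 364806.68 + 1483130.31 = 1118749.02.
At (465589, 4612611): z = 364732.3 − 1483195.6 + 1118749.02 = 285.7 m.

286 m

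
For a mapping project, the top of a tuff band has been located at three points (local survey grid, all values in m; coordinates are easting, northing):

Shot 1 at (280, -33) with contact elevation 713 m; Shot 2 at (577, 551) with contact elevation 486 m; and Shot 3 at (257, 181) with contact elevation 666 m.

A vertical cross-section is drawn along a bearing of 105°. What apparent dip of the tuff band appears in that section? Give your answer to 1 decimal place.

11.3°

Two edge vectors: Shot 1→Shot 2 = (297, 584, -227), Shot 1→Shot 3 = (-23, 214, -47).
Normal n = (Shot 1→Shot 2) × (Shot 1→Shot 3) = (21130, 19180, 76990).
So ∂z/∂easting = −n_x/n_z = −0.27445 and ∂z/∂northing = −n_y/n_z = −0.24912.
Unit vector along 105° is (sin 105°, cos 105°) = (0.9659, -0.2588).
Slope in that direction = a·(0.9659) + b·(-0.2588) = −0.20062.
Apparent dip = arctan|0.20062| = 11.3° (true dip is 20.3°, so apparent ≤ true as expected).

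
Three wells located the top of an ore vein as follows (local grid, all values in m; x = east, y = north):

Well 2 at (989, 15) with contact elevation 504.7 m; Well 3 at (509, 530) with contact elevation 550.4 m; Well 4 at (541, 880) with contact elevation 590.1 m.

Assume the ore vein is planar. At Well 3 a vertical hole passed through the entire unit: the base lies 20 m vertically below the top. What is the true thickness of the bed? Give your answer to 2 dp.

19.87 m

Two edge vectors: Well 2→Well 3 = (-480, 515, 45.7), Well 2→Well 4 = (-448, 865, 85.4).
Normal n = (Well 2→Well 3) × (Well 2→Well 4) = (4450.5, 20518.4, -184480).
So ∂z/∂x = −n_x/n_z = 0.02412 and ∂z/∂y = −n_y/n_z = 0.11122.
|∇z| = √(a²+b²) = 0.11381, so dip δ = arctan(0.11381) = 6.49°.
True thickness = vertical thickness × cos δ = 20 × cos 6.49° = 19.87 m.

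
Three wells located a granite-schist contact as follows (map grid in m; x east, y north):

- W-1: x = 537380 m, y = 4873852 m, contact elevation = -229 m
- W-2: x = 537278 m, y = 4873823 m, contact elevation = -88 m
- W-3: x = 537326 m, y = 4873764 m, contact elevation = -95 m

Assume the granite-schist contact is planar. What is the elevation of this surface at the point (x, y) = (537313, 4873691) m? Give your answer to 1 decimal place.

-20.4 m

Let the plane be z = a·x + b·y + c.
W-2−W-1: −102a − 29b = 141;  W-3−W-1: −54a − 88b = 134.
Solving gives a = −1.150067476, b = −0.817004049.
Then c = -229 − a·537380 − b·4873852 = 4599751.08.
At (537313, 4873691): z = −617946.2 − 3981825.3 + 4599751.08 = -20.4 m.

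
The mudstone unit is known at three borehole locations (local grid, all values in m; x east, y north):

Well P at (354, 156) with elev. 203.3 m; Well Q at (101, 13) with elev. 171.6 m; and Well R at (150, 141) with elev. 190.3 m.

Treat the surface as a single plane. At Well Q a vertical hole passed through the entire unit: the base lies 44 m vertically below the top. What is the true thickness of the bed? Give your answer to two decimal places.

Two edge vectors: Well P→Well Q = (-253, -143, -31.7), Well P→Well R = (-204, -15, -13).
Normal n = (Well P→Well Q) × (Well P→Well R) = (1383.5, 3177.8, -25377).
So ∂z/∂x = −n_x/n_z = 0.05452 and ∂z/∂y = −n_y/n_z = 0.12522.
|∇z| = √(a²+b²) = 0.13658, so dip δ = arctan(0.13658) = 7.78°.
True thickness = vertical thickness × cos δ = 44 × cos 7.78° = 43.60 m.

43.60 m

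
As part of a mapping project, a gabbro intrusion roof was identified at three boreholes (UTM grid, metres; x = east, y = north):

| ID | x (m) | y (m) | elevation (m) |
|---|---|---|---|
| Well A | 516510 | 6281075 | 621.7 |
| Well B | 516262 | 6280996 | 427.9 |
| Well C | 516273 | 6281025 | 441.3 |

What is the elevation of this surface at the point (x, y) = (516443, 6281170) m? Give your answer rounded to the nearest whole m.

591 m

Two edge vectors: Well A→Well B = (-248, -79, -193.8), Well A→Well C = (-237, -50, -180.4).
Normal n = (Well A→Well B) × (Well A→Well C) = (4561.6, 1191.4, -6323).
So ∂z/∂x = −n_x/n_z = 0.72142970 and ∂z/∂y = −n_y/n_z = 0.18842322.
Intercept c from Well A: 621.7 − 372625.65 − 1183500.36 = −1555504.31.
At (516443, 6281170): z = 372577.3 + 1183518.3 − 1555504.31 = 591.3 m.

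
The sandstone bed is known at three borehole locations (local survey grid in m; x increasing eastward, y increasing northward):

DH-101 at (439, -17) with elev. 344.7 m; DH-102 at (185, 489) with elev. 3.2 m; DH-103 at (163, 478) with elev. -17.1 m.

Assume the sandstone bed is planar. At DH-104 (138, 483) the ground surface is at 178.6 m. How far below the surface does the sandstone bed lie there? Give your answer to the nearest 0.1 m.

221.7 m

Two edge vectors: DH-101→DH-102 = (-254, 506, -341.5), DH-101→DH-103 = (-276, 495, -361.8).
Normal n = (DH-101→DH-102) × (DH-101→DH-103) = (-14028.3, 2356.8, 13926).
So ∂z/∂x = −n_x/n_z = 1.00735 and ∂z/∂y = −n_y/n_z = −0.16924.
Intercept c from DH-101: 344.7 − 442.22 − 2.88 = −100.40.
At (138, 483): z_contact = 139.01 − 81.74 − 100.40 = -43.13 m.
Depth below ground = 178.6 − (-43.13) = 221.7 m.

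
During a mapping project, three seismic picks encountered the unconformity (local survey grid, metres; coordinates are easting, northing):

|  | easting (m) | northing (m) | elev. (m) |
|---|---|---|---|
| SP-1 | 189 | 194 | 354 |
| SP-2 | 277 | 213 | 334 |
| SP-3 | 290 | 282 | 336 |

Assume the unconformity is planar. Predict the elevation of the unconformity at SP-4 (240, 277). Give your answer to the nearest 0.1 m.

Let the plane be z = a·easting + b·northing + c.
SP-2−SP-1: 88a + 19b = −20;  SP-3−SP-1: 101a + 88b = −18.
Solving gives a = −0.24343, b = 0.07485.
Then c = 354 − a·189 − b·194 = 385.49.
At (240, 277): z = −58.4 + 20.7 + 385.49 = 347.8 m.

347.8 m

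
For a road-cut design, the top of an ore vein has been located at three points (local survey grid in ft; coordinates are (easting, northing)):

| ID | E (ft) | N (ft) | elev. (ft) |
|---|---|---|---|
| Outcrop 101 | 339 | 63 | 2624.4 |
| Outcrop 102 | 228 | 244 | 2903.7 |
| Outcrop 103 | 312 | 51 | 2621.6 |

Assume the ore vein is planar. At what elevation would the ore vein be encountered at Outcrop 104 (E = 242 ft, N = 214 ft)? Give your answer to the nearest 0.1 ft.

2859.4 ft

Let the plane be z = a·E + b·N + c.
Outcrop 102−Outcrop 101: −111a + 181b = 279.3;  Outcrop 103−Outcrop 101: −27a − 12b = −2.8.
Solving gives a = −0.45744, b = 1.26257.
Then c = 2624.4 − a·339 − b·63 = 2699.93.
At (242, 214): z = −110.7 + 270.2 + 2699.93 = 2859.4 ft.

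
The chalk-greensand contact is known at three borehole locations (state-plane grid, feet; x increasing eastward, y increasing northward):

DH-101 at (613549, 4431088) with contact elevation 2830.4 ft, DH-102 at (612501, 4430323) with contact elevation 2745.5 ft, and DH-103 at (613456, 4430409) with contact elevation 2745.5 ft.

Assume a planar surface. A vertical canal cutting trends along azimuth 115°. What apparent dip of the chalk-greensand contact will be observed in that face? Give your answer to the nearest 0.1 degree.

3.7°

Let the plane be z = a·x + b·y + c.
DH-102−DH-101: −1048a − 765b = −84.9;  DH-103−DH-101: −93a − 679b = −84.9.
Solving gives a = −0.01140, b = 0.12660.
Unit vector along 115° is (sin 115°, cos 115°) = (0.9063, -0.4226).
Slope in that direction = a·(0.9063) + b·(-0.4226) = −0.06384.
Apparent dip = arctan|0.06384| = 3.7° (true dip is 7.2°, so apparent ≤ true as expected).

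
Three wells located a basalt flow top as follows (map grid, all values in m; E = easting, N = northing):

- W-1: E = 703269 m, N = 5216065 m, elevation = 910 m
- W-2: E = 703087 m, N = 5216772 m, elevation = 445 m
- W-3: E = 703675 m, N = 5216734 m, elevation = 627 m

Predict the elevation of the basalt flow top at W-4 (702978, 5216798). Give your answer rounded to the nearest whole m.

400 m

Two edge vectors: W-1→W-2 = (-182, 707, -465), W-1→W-3 = (406, 669, -283).
Normal n = (W-1→W-2) × (W-1→W-3) = (111004, -240296, -408800).
So ∂z/∂E = −n_x/n_z = 0.27153620 and ∂z/∂N = −n_y/n_z = −0.58780822.
Intercept c from W-1: 910 − 190962.99 + 3066045.88 = 2875992.88.
At (702978, 5216798): z = 190884.0 − 3066476.7 + 2875992.88 = 400.1 m.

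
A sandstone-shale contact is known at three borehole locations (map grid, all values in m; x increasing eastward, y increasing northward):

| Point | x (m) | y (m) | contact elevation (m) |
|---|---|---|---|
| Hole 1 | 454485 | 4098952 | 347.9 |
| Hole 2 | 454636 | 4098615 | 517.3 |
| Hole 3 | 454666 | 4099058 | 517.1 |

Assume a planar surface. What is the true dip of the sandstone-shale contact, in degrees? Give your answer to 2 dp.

44.30°

Two edge vectors: Hole 1→Hole 2 = (151, -337, 169.4), Hole 1→Hole 3 = (181, 106, 169.2).
Normal n = (Hole 1→Hole 2) × (Hole 1→Hole 3) = (-74976.8, 5112.2, 77003).
So ∂z/∂x = −n_x/n_z = 0.97369 and ∂z/∂y = −n_y/n_z = −0.06639.
Gradient magnitude |∇z| = √(a² + b²) = √(0.94807 + 0.00441) = 0.97595.
True dip = arctan(0.97595) = 44.30°, dipping toward W (azimuth ≈ 274°).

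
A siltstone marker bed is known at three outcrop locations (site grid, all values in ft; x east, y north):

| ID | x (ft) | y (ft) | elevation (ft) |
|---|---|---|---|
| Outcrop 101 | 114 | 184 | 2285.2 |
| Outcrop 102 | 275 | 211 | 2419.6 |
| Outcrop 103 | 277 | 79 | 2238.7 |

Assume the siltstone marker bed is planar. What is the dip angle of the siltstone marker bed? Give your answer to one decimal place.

56.4°

Let the plane be z = a·x + b·y + c.
Outcrop 102−Outcrop 101: 161a + 27b = 134.4;  Outcrop 103−Outcrop 101: 163a − 105b = −46.5.
Solving gives a = 0.60342, b = 1.37960.
Gradient magnitude |∇z| = √(a² + b²) = √(0.36412 + 1.90329) = 1.50579.
True dip = arctan(1.50579) = 56.4°, dipping toward SSW (azimuth ≈ 204°).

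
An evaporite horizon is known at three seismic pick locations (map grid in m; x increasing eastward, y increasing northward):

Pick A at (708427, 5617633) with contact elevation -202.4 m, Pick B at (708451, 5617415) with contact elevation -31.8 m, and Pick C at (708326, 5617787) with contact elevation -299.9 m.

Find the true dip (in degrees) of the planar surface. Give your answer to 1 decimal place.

40.6°

Two edge vectors: Pick A→Pick B = (24, -218, 170.6), Pick A→Pick C = (-101, 154, -97.5).
Normal n = (Pick A→Pick B) × (Pick A→Pick C) = (-5017.4, -14890.6, -18322).
So ∂z/∂x = −n_x/n_z = −0.27385 and ∂z/∂y = −n_y/n_z = −0.81272.
Gradient magnitude |∇z| = √(a² + b²) = √(0.07499 + 0.66051) = 0.85761.
True dip = arctan(0.85761) = 40.6°, dipping toward NNE (azimuth ≈ 019°).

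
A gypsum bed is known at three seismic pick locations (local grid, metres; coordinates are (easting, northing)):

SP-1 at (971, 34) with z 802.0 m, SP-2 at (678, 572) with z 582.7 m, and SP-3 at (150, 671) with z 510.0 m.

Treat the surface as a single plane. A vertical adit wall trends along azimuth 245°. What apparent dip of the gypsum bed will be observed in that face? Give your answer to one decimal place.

5.4°

Let the plane be z = a·E + b·N + c.
SP-2−SP-1: −293a + 538b = −219.3;  SP-3−SP-1: −821a + 637b = −292.
Solving gives a = 0.06823, b = −0.37046.
Unit vector along 245° is (sin 245°, cos 245°) = (-0.9063, -0.4226).
Slope in that direction = a·(-0.9063) + b·(-0.4226) = 0.09473.
Apparent dip = arctan|0.09473| = 5.4° (true dip is 20.6°, so apparent ≤ true as expected).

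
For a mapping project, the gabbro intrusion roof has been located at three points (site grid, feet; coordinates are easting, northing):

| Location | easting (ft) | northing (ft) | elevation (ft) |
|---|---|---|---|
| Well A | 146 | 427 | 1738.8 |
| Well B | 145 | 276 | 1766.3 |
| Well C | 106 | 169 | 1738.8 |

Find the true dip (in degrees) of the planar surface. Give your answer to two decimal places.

Two edge vectors: Well A→Well B = (-1, -151, 27.5), Well A→Well C = (-40, -258, 0).
Normal n = (Well A→Well B) × (Well A→Well C) = (7095, -1100, -5782).
So ∂z/∂easting = −n_x/n_z = 1.22708 and ∂z/∂northing = −n_y/n_z = −0.19025.
Gradient magnitude |∇z| = √(a² + b²) = √(1.50574 + 0.03619) = 1.24174.
True dip = arctan(1.24174) = 51.15°, dipping toward W (azimuth ≈ 279°).

51.15°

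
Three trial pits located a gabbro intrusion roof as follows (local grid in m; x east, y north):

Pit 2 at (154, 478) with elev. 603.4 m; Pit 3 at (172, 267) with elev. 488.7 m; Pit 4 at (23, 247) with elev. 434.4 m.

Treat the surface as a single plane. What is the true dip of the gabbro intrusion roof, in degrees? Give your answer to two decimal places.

Two edge vectors: Pit 2→Pit 3 = (18, -211, -114.7), Pit 2→Pit 4 = (-131, -231, -169).
Normal n = (Pit 2→Pit 3) × (Pit 2→Pit 4) = (9163.3, 18067.7, -31799).
So ∂z/∂x = −n_x/n_z = 0.28816 and ∂z/∂y = −n_y/n_z = 0.56818.
Gradient magnitude |∇z| = √(a² + b²) = √(0.08304 + 0.32283) = 0.63708.
True dip = arctan(0.63708) = 32.50°, dipping toward SSW (azimuth ≈ 207°).

32.50°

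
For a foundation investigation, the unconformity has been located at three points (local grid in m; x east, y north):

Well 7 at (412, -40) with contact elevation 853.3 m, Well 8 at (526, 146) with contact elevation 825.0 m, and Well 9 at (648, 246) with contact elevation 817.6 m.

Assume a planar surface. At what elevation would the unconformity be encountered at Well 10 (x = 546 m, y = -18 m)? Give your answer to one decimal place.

Let the plane be z = a·x + b·y + c.
Well 8−Well 7: 114a + 186b = −28.3;  Well 9−Well 7: 236a + 286b = −35.7.
Solving gives a = 0.12873, b = −0.23105.
Then c = 853.3 − a·412 − b·-40 = 791.02.
At (546, -18): z = 70.3 + 4.2 + 791.02 = 865.5 m.

865.5 m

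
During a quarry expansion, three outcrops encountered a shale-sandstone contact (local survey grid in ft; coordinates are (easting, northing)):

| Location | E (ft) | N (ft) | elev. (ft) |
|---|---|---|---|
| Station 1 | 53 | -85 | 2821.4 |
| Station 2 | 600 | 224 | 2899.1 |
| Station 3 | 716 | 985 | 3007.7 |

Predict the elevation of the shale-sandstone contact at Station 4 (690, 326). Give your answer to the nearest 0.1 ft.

2918.7 ft

Let the plane be z = a·E + b·N + c.
Station 2−Station 1: 547a + 309b = 77.7;  Station 3−Station 1: 663a + 1070b = 186.3.
Solving gives a = 0.06722, b = 0.13246.
Then c = 2821.4 − a·53 − b·-85 = 2829.10.
At (690, 326): z = 46.4 + 43.2 + 2829.10 = 2918.7 ft.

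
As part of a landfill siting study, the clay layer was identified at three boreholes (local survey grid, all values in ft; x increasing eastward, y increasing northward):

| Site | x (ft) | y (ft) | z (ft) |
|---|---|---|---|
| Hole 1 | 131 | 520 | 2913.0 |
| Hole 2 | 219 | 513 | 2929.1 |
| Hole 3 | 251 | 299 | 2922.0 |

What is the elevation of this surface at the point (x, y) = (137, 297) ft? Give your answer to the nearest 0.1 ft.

2900.5 ft

Two edge vectors: Hole 1→Hole 2 = (88, -7, 16.1), Hole 1→Hole 3 = (120, -221, 9).
Normal n = (Hole 1→Hole 2) × (Hole 1→Hole 3) = (3495.1, 1140, -18608).
So ∂z/∂x = −n_x/n_z = 0.18783 and ∂z/∂y = −n_y/n_z = 0.06126.
Intercept c from Hole 1: 2913 − 24.61 − 31.86 = 2856.54.
At (137, 297): z = 25.7 + 18.2 + 2856.54 = 2900.5 ft.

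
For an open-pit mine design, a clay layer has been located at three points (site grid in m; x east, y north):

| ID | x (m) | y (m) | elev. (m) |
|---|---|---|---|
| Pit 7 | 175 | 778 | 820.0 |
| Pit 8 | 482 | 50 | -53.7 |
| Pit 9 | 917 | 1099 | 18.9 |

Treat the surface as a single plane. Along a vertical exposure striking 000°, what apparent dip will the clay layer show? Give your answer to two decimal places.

32.21°

Two edge vectors: Pit 7→Pit 8 = (307, -728, -873.7), Pit 7→Pit 9 = (742, 321, -801.1).
Normal n = (Pit 7→Pit 8) × (Pit 7→Pit 9) = (863658.5, -402347.7, 638723).
So ∂z/∂x = −n_x/n_z = −1.35216 and ∂z/∂y = −n_y/n_z = 0.62993.
Unit vector along 000° is (sin 0°, cos 0°) = (0.0000, 1.0000).
Slope in that direction = a·(0.0000) + b·(1.0000) = 0.62993.
Apparent dip = arctan|0.62993| = 32.21° (true dip is 56.2°, so apparent ≤ true as expected).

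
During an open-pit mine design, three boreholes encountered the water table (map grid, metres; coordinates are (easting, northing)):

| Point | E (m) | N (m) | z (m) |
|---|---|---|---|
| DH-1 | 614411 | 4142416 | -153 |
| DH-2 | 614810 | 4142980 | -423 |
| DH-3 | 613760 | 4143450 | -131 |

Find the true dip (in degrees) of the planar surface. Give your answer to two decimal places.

23.31°

Two edge vectors: DH-1→DH-2 = (399, 564, -270), DH-1→DH-3 = (-651, 1034, 22).
Normal n = (DH-1→DH-2) × (DH-1→DH-3) = (291588, 166992, 779730).
So ∂z/∂E = −n_x/n_z = −0.37396 and ∂z/∂N = −n_y/n_z = −0.21417.
Gradient magnitude |∇z| = √(a² + b²) = √(0.13985 + 0.04587) = 0.43094.
True dip = arctan(0.43094) = 23.31°, dipping toward ENE (azimuth ≈ 060°).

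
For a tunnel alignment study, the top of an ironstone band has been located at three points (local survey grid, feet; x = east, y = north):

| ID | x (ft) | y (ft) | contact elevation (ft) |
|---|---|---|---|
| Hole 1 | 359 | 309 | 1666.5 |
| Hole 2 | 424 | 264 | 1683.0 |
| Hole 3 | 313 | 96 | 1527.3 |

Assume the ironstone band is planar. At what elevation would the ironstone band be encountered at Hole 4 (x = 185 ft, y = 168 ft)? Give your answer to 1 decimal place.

Let the plane be z = a·x + b·y + c.
Hole 2−Hole 1: 65a − 45b = 16.5;  Hole 3−Hole 1: −46a − 213b = −139.2.
Solving gives a = 0.61442, b = 0.52083.
Then c = 1666.5 − a·359 − b·309 = 1284.99.
At (185, 168): z = 113.7 + 87.5 + 1284.99 = 1486.2 ft.

1486.2 ft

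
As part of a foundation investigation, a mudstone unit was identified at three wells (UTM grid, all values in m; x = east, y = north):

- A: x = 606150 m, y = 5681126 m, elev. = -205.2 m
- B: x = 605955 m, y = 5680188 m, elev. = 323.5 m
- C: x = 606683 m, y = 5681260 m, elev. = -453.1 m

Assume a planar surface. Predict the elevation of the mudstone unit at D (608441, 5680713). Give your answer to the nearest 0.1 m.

-783.5 m

Two edge vectors: A→B = (-195, -938, 528.7), A→C = (533, 134, -247.9).
Normal n = (A→B) × (A→C) = (161684.4, 233456.6, 473824).
So ∂z/∂x = −n_x/n_z = −0.341233032 and ∂z/∂y = −n_y/n_z = −0.492707419.
Intercept c from A: -205.2 + 206838.40 + 2799132.93 = 3005766.13.
At (608441, 5680713): z = −207620.2 − 2798929.4 + 3005766.13 = -783.5 m.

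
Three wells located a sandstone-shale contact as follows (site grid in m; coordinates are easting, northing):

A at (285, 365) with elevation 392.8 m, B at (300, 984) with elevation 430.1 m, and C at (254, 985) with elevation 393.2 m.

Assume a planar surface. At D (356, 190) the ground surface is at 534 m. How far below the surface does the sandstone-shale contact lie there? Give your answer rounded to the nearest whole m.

91 m

Let the plane be z = a·easting + b·northing + c.
B−A: 15a + 619b = 37.3;  C−A: −31a + 620b = 0.4.
Solving gives a = 0.80306, b = 0.04080.
Then c = 392.8 − a·285 − b·365 = 149.04.
At (356, 190): z_contact = 285.9 + 7.8 + 149.04 = 442.7 m.
Depth below ground = 534 − 442.7 = 91 m.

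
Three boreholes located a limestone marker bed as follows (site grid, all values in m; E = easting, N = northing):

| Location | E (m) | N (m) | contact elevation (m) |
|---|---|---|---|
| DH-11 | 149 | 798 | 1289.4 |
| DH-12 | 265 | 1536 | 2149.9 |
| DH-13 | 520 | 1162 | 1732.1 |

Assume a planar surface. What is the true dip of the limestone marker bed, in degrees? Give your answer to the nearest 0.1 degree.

Two edge vectors: DH-11→DH-12 = (116, 738, 860.5), DH-11→DH-13 = (371, 364, 442.7).
Normal n = (DH-11→DH-12) × (DH-11→DH-13) = (13490.6, 267892.3, -231574).
So ∂z/∂E = −n_x/n_z = 0.05826 and ∂z/∂N = −n_y/n_z = 1.15683.
Gradient magnitude |∇z| = √(a² + b²) = √(0.00339 + 1.33826) = 1.15830.
True dip = arctan(1.15830) = 49.2°, dipping toward S (azimuth ≈ 183°).

49.2°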